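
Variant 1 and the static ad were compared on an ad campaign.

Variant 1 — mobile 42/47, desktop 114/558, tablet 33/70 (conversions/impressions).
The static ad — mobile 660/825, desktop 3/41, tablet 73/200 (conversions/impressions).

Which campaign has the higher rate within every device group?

Variant 1

Mobile: Variant 1 42/47 = 89.4%, the static ad 660/825 = 80.0% → Variant 1
Desktop: Variant 1 114/558 = 20.4%, the static ad 3/41 = 7.3% → Variant 1
Tablet: Variant 1 33/70 = 47.1%, the static ad 73/200 = 36.5% → Variant 1
Variant 1 has the higher rate in all 3 groups.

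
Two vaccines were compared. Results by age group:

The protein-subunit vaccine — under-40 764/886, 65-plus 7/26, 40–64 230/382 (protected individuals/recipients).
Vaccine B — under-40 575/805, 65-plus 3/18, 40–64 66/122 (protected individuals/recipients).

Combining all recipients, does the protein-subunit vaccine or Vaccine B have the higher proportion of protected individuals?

Under-40: the protein-subunit vaccine 764/886 = 86.2%, Vaccine B 575/805 = 71.4% → the protein-subunit vaccine
65-plus: the protein-subunit vaccine 7/26 = 26.9%, Vaccine B 3/18 = 16.7% → the protein-subunit vaccine
40–64: the protein-subunit vaccine 230/382 = 60.2%, Vaccine B 66/122 = 54.1% → the protein-subunit vaccine
Overall: the protein-subunit vaccine 1001/1294 = 77.4%, Vaccine B 644/945 = 68.1% → the protein-subunit vaccine

the protein-subunit vaccine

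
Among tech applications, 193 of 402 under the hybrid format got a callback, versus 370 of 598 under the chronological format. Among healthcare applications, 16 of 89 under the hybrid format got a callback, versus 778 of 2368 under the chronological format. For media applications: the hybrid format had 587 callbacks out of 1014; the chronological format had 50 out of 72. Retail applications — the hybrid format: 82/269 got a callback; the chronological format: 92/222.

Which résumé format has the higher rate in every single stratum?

Tech: the hybrid format 193/402 = 48.0%, the chronological format 370/598 = 61.9% → the chronological format
Healthcare: the hybrid format 16/89 = 18.0%, the chronological format 778/2368 = 32.9% → the chronological format
Media: the hybrid format 587/1014 = 57.9%, the chronological format 50/72 = 69.4% → the chronological format
Retail: the hybrid format 82/269 = 30.5%, the chronological format 92/222 = 41.4% → the chronological format
The chronological format has the higher rate in all 4 groups.

the chronological format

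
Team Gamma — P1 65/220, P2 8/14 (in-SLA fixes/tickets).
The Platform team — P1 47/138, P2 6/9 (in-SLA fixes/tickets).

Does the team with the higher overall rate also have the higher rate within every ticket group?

Yes

P1: Team Gamma 65/220 = 29.5%, the Platform team 47/138 = 34.1% → the Platform team
P2: Team Gamma 8/14 = 57.1%, the Platform team 6/9 = 66.7% → the Platform team
Overall: Team Gamma 73/234 = 31.2%, the Platform team 53/147 = 36.1% → the Platform team
The Platform team wins overall and in every ticket group — no reversal.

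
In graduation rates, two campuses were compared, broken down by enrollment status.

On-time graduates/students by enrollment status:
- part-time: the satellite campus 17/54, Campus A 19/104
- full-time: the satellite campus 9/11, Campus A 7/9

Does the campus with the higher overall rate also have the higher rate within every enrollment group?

Part-time: the satellite campus 17/54 = 31.5%, Campus A 19/104 = 18.3% → the satellite campus
Full-time: the satellite campus 9/11 = 81.8%, Campus A 7/9 = 77.8% → the satellite campus
Overall: the satellite campus 26/65 = 40.0%, Campus A 26/113 = 23.0% → the satellite campus
The satellite campus wins overall and in every enrollment group — no reversal.

Yes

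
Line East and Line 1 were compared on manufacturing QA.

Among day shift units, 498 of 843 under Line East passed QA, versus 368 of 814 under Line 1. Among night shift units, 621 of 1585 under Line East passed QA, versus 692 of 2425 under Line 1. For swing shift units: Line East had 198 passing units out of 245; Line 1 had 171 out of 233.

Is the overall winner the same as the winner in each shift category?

Yes

Day shift: Line East 498/843 = 59.1%, Line 1 368/814 = 45.2% → Line East
Night shift: Line East 621/1585 = 39.2%, Line 1 692/2425 = 28.5% → Line East
Swing shift: Line East 198/245 = 80.8%, Line 1 171/233 = 73.4% → Line East
Overall: Line East 1317/2673 = 49.3%, Line 1 1231/3472 = 35.5% → Line East
Line East wins overall and in every shift group — no reversal.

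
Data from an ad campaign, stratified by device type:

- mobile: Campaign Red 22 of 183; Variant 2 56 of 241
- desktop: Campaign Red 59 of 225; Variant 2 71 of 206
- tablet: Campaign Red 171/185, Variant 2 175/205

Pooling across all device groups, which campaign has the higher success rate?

Variant 2

Mobile: Campaign Red 22/183 = 12.0%, Variant 2 56/241 = 23.2% → Variant 2
Desktop: Campaign Red 59/225 = 26.2%, Variant 2 71/206 = 34.5% → Variant 2
Tablet: Campaign Red 171/185 = 92.4%, Variant 2 175/205 = 85.4% → Campaign Red
Overall: Campaign Red 252/593 = 42.5%, Variant 2 302/652 = 46.3% → Variant 2
(Neither sweeps every device group, but Variant 2 has the higher pooled rate.)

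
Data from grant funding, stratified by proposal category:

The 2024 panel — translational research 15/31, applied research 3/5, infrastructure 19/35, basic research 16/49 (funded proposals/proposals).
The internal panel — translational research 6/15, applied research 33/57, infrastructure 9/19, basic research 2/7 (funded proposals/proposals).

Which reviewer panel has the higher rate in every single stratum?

Translational research: the 2024 panel 15/31 = 48.4%, the internal panel 6/15 = 40.0% → the 2024 panel
Applied research: the 2024 panel 3/5 = 60.0%, the internal panel 33/57 = 57.9% → the 2024 panel
Infrastructure: the 2024 panel 19/35 = 54.3%, the internal panel 9/19 = 47.4% → the 2024 panel
Basic research: the 2024 panel 16/49 = 32.7%, the internal panel 2/7 = 28.6% → the 2024 panel
The 2024 panel has the higher rate in all 4 groups.

the 2024 panel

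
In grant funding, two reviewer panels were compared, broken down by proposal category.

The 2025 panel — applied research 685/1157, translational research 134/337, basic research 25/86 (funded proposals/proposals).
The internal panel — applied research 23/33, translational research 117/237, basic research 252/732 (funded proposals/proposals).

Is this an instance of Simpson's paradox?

Yes

Applied research: the 2025 panel 685/1157 = 59.2%, the internal panel 23/33 = 69.7% → the internal panel
Translational research: the 2025 panel 134/337 = 39.8%, the internal panel 117/237 = 49.4% → the internal panel
Basic research: the 2025 panel 25/86 = 29.1%, the internal panel 252/732 = 34.4% → the internal panel
Overall: the 2025 panel 844/1580 = 53.4%, the internal panel 392/1002 = 39.1% → the 2025 panel
The internal panel wins each proposal group but the 2025 panel wins overall — the comparison reverses. The internal panel's proposals skew toward basic research, which has a lower base rate.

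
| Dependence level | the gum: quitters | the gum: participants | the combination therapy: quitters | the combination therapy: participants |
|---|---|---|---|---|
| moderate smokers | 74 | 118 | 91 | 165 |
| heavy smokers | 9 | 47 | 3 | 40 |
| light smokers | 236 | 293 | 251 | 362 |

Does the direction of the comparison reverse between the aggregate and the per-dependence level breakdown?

Moderate smokers: the gum 74/118 = 62.7%, the combination therapy 91/165 = 55.2% → the gum
Heavy smokers: the gum 9/47 = 19.1%, the combination therapy 3/40 = 7.5% → the gum
Light smokers: the gum 236/293 = 80.5%, the combination therapy 251/362 = 69.3% → the gum
Overall: the gum 319/458 = 69.7%, the combination therapy 345/567 = 60.8% → the gum
The gum wins overall and in every dependence group — no reversal.

No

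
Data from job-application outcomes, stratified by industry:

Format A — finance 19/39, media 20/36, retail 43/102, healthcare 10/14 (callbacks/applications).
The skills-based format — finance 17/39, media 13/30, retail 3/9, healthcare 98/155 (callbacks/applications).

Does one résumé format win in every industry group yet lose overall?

Yes

Finance: Format A 19/39 = 48.7%, the skills-based format 17/39 = 43.6% → Format A
Media: Format A 20/36 = 55.6%, the skills-based format 13/30 = 43.3% → Format A
Retail: Format A 43/102 = 42.2%, the skills-based format 3/9 = 33.3% → Format A
Healthcare: Format A 10/14 = 71.4%, the skills-based format 98/155 = 63.2% → Format A
Overall: Format A 92/191 = 48.2%, the skills-based format 131/233 = 56.2% → the skills-based format
Format A wins each industry group but the skills-based format wins overall — the comparison reverses. Format A's applications skew toward retail, which has a lower base rate.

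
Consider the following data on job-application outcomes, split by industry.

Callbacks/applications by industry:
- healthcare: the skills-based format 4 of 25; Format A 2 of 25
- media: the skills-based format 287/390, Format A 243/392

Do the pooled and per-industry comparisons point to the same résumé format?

Healthcare: the skills-based format 4/25 = 16.0%, Format A 2/25 = 8.0% → the skills-based format
Media: the skills-based format 287/390 = 73.6%, Format A 243/392 = 62.0% → the skills-based format
Overall: the skills-based format 291/415 = 70.1%, Format A 245/417 = 58.8% → the skills-based format
The skills-based format wins overall and in every industry group — no reversal.

Yes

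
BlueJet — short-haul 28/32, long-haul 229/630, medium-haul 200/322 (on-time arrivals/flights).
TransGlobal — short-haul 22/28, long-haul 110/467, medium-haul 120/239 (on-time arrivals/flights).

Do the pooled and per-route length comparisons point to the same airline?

Short-haul: BlueJet 28/32 = 87.5%, TransGlobal 22/28 = 78.6% → BlueJet
Long-haul: BlueJet 229/630 = 36.3%, TransGlobal 110/467 = 23.6% → BlueJet
Medium-haul: BlueJet 200/322 = 62.1%, TransGlobal 120/239 = 50.2% → BlueJet
Overall: BlueJet 457/984 = 46.4%, TransGlobal 252/734 = 34.3% → BlueJet
BlueJet wins overall and in every route group — no reversal.

Yes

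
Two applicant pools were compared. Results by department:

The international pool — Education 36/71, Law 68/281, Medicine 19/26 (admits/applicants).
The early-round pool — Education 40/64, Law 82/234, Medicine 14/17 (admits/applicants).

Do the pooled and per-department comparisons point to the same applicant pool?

Education: the international pool 36/71 = 50.7%, the early-round pool 40/64 = 62.5% → the early-round pool
Law: the international pool 68/281 = 24.2%, the early-round pool 82/234 = 35.0% → the early-round pool
Medicine: the international pool 19/26 = 73.1%, the early-round pool 14/17 = 82.4% → the early-round pool
Overall: the international pool 123/378 = 32.5%, the early-round pool 136/315 = 43.2% → the early-round pool
The early-round pool wins overall and in every department group — no reversal.

Yes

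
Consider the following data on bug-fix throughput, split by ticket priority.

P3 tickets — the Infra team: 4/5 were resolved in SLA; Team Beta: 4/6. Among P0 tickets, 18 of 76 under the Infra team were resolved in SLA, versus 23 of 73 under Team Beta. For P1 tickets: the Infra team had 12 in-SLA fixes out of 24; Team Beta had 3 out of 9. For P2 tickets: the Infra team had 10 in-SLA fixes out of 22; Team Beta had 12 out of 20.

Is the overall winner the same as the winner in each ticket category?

P3: the Infra team 4/5 = 80.0%, Team Beta 4/6 = 66.7% → the Infra team
P0: the Infra team 18/76 = 23.7%, Team Beta 23/73 = 31.5% → Team Beta
P1: the Infra team 12/24 = 50.0%, Team Beta 3/9 = 33.3% → the Infra team
P2: the Infra team 10/22 = 45.5%, Team Beta 12/20 = 60.0% → Team Beta
Overall: the Infra team 44/127 = 34.6%, Team Beta 42/108 = 38.9% → Team Beta
Neither sweeps: the Infra team wins 2 of 4 groups, Team Beta wins 2. Team Beta wins overall but not every group — no Simpson reversal.

No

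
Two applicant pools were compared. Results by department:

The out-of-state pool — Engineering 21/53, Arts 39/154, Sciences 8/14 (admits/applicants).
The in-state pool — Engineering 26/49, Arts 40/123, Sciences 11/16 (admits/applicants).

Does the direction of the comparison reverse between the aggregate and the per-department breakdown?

Engineering: the out-of-state pool 21/53 = 39.6%, the in-state pool 26/49 = 53.1% → the in-state pool
Arts: the out-of-state pool 39/154 = 25.3%, the in-state pool 40/123 = 32.5% → the in-state pool
Sciences: the out-of-state pool 8/14 = 57.1%, the in-state pool 11/16 = 68.8% → the in-state pool
Overall: the out-of-state pool 68/221 = 30.8%, the in-state pool 77/188 = 41.0% → the in-state pool
The in-state pool wins overall and in every department group — no reversal.

No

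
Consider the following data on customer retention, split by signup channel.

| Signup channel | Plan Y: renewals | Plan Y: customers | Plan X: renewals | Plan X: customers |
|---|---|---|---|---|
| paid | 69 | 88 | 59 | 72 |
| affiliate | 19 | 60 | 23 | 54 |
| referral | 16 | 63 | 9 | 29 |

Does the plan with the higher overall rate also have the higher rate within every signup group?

Yes

Paid: Plan Y 69/88 = 78.4%, Plan X 59/72 = 81.9% → Plan X
Affiliate: Plan Y 19/60 = 31.7%, Plan X 23/54 = 42.6% → Plan X
Referral: Plan Y 16/63 = 25.4%, Plan X 9/29 = 31.0% → Plan X
Overall: Plan Y 104/211 = 49.3%, Plan X 91/155 = 58.7% → Plan X
Plan X wins overall and in every signup group — no reversal.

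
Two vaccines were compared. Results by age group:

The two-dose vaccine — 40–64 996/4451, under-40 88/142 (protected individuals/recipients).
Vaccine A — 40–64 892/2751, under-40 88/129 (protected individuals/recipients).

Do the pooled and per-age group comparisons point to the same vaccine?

40–64: the two-dose vaccine 996/4451 = 22.4%, Vaccine A 892/2751 = 32.4% → Vaccine A
Under-40: the two-dose vaccine 88/142 = 62.0%, Vaccine A 88/129 = 68.2% → Vaccine A
Overall: the two-dose vaccine 1084/4593 = 23.6%, Vaccine A 980/2880 = 34.0% → Vaccine A
Vaccine A wins overall and in every age group — no reversal.

Yes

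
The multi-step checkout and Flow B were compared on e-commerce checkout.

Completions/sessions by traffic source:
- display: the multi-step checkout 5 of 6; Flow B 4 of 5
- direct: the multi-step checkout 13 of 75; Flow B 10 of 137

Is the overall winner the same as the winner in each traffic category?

Yes

Display: the multi-step checkout 5/6 = 83.3%, Flow B 4/5 = 80.0% → the multi-step checkout
Direct: the multi-step checkout 13/75 = 17.3%, Flow B 10/137 = 7.3% → the multi-step checkout
Overall: the multi-step checkout 18/81 = 22.2%, Flow B 14/142 = 9.9% → the multi-step checkout
The multi-step checkout wins overall and in every traffic group — no reversal.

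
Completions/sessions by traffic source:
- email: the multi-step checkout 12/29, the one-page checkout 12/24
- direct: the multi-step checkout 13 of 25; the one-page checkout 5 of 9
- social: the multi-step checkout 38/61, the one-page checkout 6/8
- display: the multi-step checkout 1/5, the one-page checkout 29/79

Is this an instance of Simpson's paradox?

Yes

Email: the multi-step checkout 12/29 = 41.4%, the one-page checkout 12/24 = 50.0% → the one-page checkout
Direct: the multi-step checkout 13/25 = 52.0%, the one-page checkout 5/9 = 55.6% → the one-page checkout
Social: the multi-step checkout 38/61 = 62.3%, the one-page checkout 6/8 = 75.0% → the one-page checkout
Display: the multi-step checkout 1/5 = 20.0%, the one-page checkout 29/79 = 36.7% → the one-page checkout
Overall: the multi-step checkout 64/120 = 53.3%, the one-page checkout 52/120 = 43.3% → the multi-step checkout
The one-page checkout wins each traffic group but the multi-step checkout wins overall — the comparison reverses. The one-page checkout's sessions skew toward display, which has a lower base rate.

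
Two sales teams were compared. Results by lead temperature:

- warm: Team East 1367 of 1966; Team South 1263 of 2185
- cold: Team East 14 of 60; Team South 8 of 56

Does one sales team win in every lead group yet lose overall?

No

Warm: Team East 1367/1966 = 69.5%, Team South 1263/2185 = 57.8% → Team East
Cold: Team East 14/60 = 23.3%, Team South 8/56 = 14.3% → Team East
Overall: Team East 1381/2026 = 68.2%, Team South 1271/2241 = 56.7% → Team East
Team East wins overall and in every lead group — no reversal.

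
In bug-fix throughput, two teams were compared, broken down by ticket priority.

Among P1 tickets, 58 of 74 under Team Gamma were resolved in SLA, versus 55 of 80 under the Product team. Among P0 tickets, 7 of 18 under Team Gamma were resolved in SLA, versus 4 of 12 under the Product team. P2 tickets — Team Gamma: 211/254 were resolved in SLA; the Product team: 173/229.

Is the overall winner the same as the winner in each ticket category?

P1: Team Gamma 58/74 = 78.4%, the Product team 55/80 = 68.8% → Team Gamma
P0: Team Gamma 7/18 = 38.9%, the Product team 4/12 = 33.3% → Team Gamma
P2: Team Gamma 211/254 = 83.1%, the Product team 173/229 = 75.5% → Team Gamma
Overall: Team Gamma 276/346 = 79.8%, the Product team 232/321 = 72.3% → Team Gamma
Team Gamma wins overall and in every ticket group — no reversal.

Yes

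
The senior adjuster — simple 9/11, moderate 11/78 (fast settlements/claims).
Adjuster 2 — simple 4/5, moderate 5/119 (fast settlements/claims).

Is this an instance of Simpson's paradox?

No

Simple: the senior adjuster 9/11 = 81.8%, Adjuster 2 4/5 = 80.0% → the senior adjuster
Moderate: the senior adjuster 11/78 = 14.1%, Adjuster 2 5/119 = 4.2% → the senior adjuster
Overall: the senior adjuster 20/89 = 22.5%, Adjuster 2 9/124 = 7.3% → the senior adjuster
The senior adjuster wins overall and in every claim group — no reversal.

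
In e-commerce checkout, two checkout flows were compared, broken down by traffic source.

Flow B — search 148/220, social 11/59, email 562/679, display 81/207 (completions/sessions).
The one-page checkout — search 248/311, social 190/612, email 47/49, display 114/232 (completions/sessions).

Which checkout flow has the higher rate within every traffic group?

Search: Flow B 148/220 = 67.3%, the one-page checkout 248/311 = 79.7% → the one-page checkout
Social: Flow B 11/59 = 18.6%, the one-page checkout 190/612 = 31.0% → the one-page checkout
Email: Flow B 562/679 = 82.8%, the one-page checkout 47/49 = 95.9% → the one-page checkout
Display: Flow B 81/207 = 39.1%, the one-page checkout 114/232 = 49.1% → the one-page checkout
The one-page checkout has the higher rate in all 4 groups.

the one-page checkout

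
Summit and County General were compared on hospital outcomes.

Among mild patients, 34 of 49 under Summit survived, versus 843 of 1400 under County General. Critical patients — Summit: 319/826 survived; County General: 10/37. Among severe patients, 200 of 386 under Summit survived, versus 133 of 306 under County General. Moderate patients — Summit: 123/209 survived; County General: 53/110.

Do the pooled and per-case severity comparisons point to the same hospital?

No

Mild: Summit 34/49 = 69.4%, County General 843/1400 = 60.2% → Summit
Critical: Summit 319/826 = 38.6%, County General 10/37 = 27.0% → Summit
Severe: Summit 200/386 = 51.8%, County General 133/306 = 43.5% → Summit
Moderate: Summit 123/209 = 58.9%, County General 53/110 = 48.2% → Summit
Overall: Summit 676/1470 = 46.0%, County General 1039/1853 = 56.1% → County General
Summit wins each case group but County General wins overall — the comparison reverses. Summit's patients skew toward critical, which has a lower base rate.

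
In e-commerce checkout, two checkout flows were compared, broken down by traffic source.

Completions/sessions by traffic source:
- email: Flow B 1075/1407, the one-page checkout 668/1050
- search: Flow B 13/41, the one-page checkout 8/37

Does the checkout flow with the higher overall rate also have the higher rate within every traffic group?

Email: Flow B 1075/1407 = 76.4%, the one-page checkout 668/1050 = 63.6% → Flow B
Search: Flow B 13/41 = 31.7%, the one-page checkout 8/37 = 21.6% → Flow B
Overall: Flow B 1088/1448 = 75.1%, the one-page checkout 676/1087 = 62.2% → Flow B
Flow B wins overall and in every traffic group — no reversal.

Yes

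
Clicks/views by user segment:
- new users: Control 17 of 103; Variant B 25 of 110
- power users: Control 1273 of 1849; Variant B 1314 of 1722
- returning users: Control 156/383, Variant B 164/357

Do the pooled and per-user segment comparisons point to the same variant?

Yes

New users: Control 17/103 = 16.5%, Variant B 25/110 = 22.7% → Variant B
Power users: Control 1273/1849 = 68.8%, Variant B 1314/1722 = 76.3% → Variant B
Returning users: Control 156/383 = 40.7%, Variant B 164/357 = 45.9% → Variant B
Overall: Control 1446/2335 = 61.9%, Variant B 1503/2189 = 68.7% → Variant B
Variant B wins overall and in every user group — no reversal.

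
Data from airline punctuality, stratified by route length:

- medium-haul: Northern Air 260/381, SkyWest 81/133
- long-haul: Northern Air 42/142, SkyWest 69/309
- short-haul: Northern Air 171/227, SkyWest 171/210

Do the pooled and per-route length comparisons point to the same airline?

No

Medium-haul: Northern Air 260/381 = 68.2%, SkyWest 81/133 = 60.9% → Northern Air
Long-haul: Northern Air 42/142 = 29.6%, SkyWest 69/309 = 22.3% → Northern Air
Short-haul: Northern Air 171/227 = 75.3%, SkyWest 171/210 = 81.4% → SkyWest
Overall: Northern Air 473/750 = 63.1%, SkyWest 321/652 = 49.2% → Northern Air
Neither sweeps: Northern Air wins 2 of 3 groups, SkyWest wins 1. Northern Air wins overall but not every group — no Simpson reversal.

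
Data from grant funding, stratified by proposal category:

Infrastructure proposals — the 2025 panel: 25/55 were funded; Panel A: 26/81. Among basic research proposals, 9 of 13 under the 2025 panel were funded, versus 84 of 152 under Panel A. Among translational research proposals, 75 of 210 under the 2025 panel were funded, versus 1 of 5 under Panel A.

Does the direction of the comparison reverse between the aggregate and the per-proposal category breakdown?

Yes

Infrastructure: the 2025 panel 25/55 = 45.5%, Panel A 26/81 = 32.1% → the 2025 panel
Basic research: the 2025 panel 9/13 = 69.2%, Panel A 84/152 = 55.3% → the 2025 panel
Translational research: the 2025 panel 75/210 = 35.7%, Panel A 1/5 = 20.0% → the 2025 panel
Overall: the 2025 panel 109/278 = 39.2%, Panel A 111/238 = 46.6% → Panel A
The 2025 panel wins each proposal group but Panel A wins overall — the comparison reverses. The 2025 panel's proposals skew toward translational research, which has a lower base rate.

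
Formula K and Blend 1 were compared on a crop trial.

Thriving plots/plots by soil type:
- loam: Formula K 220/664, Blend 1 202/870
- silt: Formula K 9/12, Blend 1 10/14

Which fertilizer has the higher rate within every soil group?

Formula K

Loam: Formula K 220/664 = 33.1%, Blend 1 202/870 = 23.2% → Formula K
Silt: Formula K 9/12 = 75.0%, Blend 1 10/14 = 71.4% → Formula K
Formula K has the higher rate in both groups.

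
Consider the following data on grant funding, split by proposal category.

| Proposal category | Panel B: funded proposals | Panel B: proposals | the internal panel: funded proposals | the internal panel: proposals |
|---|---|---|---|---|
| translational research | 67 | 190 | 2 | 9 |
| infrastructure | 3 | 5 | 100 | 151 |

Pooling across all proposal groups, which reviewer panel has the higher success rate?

the internal panel

Translational research: Panel B 67/190 = 35.3%, the internal panel 2/9 = 22.2% → Panel B
Infrastructure: Panel B 3/5 = 60.0%, the internal panel 100/151 = 66.2% → the internal panel
Overall: Panel B 70/195 = 35.9%, the internal panel 102/160 = 63.8% → the internal panel
(Neither sweeps every proposal group, but the internal panel has the higher pooled rate.)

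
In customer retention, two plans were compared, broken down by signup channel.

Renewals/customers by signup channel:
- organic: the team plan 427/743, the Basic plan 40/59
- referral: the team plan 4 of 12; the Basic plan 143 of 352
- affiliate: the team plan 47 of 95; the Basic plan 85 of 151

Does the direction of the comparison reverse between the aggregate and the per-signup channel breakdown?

Yes

Organic: the team plan 427/743 = 57.5%, the Basic plan 40/59 = 67.8% → the Basic plan
Referral: the team plan 4/12 = 33.3%, the Basic plan 143/352 = 40.6% → the Basic plan
Affiliate: the team plan 47/95 = 49.5%, the Basic plan 85/151 = 56.3% → the Basic plan
Overall: the team plan 478/850 = 56.2%, the Basic plan 268/562 = 47.7% → the team plan
The Basic plan wins each signup group but the team plan wins overall — the comparison reverses. The Basic plan's customers skew toward referral, which has a lower base rate.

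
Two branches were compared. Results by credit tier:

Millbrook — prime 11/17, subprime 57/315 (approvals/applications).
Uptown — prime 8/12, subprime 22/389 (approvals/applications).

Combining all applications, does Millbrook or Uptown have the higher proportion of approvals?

Prime: Millbrook 11/17 = 64.7%, Uptown 8/12 = 66.7% → Uptown
Subprime: Millbrook 57/315 = 18.1%, Uptown 22/389 = 5.7% → Millbrook
Overall: Millbrook 68/332 = 20.5%, Uptown 30/401 = 7.5% → Millbrook
(Neither sweeps every credit group, but Millbrook has the higher pooled rate.)

Millbrook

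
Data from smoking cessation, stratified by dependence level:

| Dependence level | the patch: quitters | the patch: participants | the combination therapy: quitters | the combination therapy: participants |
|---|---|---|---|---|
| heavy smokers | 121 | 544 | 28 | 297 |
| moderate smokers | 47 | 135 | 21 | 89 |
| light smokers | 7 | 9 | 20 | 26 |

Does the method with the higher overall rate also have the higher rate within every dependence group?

Yes

Heavy smokers: the patch 121/544 = 22.2%, the combination therapy 28/297 = 9.4% → the patch
Moderate smokers: the patch 47/135 = 34.8%, the combination therapy 21/89 = 23.6% → the patch
Light smokers: the patch 7/9 = 77.8%, the combination therapy 20/26 = 76.9% → the patch
Overall: the patch 175/688 = 25.4%, the combination therapy 69/412 = 16.7% → the patch
The patch wins overall and in every dependence group — no reversal.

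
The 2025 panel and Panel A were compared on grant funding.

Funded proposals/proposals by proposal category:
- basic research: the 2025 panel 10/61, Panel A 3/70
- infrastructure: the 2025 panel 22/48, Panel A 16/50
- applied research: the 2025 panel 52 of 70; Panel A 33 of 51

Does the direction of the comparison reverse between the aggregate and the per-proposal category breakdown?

No

Basic research: the 2025 panel 10/61 = 16.4%, Panel A 3/70 = 4.3% → the 2025 panel
Infrastructure: the 2025 panel 22/48 = 45.8%, Panel A 16/50 = 32.0% → the 2025 panel
Applied research: the 2025 panel 52/70 = 74.3%, Panel A 33/51 = 64.7% → the 2025 panel
Overall: the 2025 panel 84/179 = 46.9%, Panel A 52/171 = 30.4% → the 2025 panel
The 2025 panel wins overall and in every proposal group — no reversal.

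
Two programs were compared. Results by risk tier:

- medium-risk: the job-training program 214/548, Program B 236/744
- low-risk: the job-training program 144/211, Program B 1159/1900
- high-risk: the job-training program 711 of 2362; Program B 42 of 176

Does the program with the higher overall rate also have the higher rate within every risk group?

No

Medium-risk: the job-training program 214/548 = 39.1%, Program B 236/744 = 31.7% → the job-training program
Low-risk: the job-training program 144/211 = 68.2%, Program B 1159/1900 = 61.0% → the job-training program
High-risk: the job-training program 711/2362 = 30.1%, Program B 42/176 = 23.9% → the job-training program
Overall: the job-training program 1069/3121 = 34.3%, Program B 1437/2820 = 51.0% → Program B
The job-training program wins each risk group but Program B wins overall — the comparison reverses. The job-training program's participants skew toward high-risk, which has a lower base rate.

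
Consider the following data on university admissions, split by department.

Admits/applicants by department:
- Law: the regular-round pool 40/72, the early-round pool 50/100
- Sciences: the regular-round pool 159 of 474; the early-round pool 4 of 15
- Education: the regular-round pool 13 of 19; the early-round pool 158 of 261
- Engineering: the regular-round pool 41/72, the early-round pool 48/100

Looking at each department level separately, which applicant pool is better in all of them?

Law: the regular-round pool 40/72 = 55.6%, the early-round pool 50/100 = 50.0% → the regular-round pool
Sciences: the regular-round pool 159/474 = 33.5%, the early-round pool 4/15 = 26.7% → the regular-round pool
Education: the regular-round pool 13/19 = 68.4%, the early-round pool 158/261 = 60.5% → the regular-round pool
Engineering: the regular-round pool 41/72 = 56.9%, the early-round pool 48/100 = 48.0% → the regular-round pool
The regular-round pool has the higher rate in all 4 groups.

the regular-round pool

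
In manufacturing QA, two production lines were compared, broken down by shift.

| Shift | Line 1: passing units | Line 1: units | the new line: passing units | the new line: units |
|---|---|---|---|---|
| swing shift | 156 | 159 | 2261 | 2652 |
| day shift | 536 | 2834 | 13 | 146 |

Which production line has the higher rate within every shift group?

Line 1

Swing shift: Line 1 156/159 = 98.1%, the new line 2261/2652 = 85.3% → Line 1
Day shift: Line 1 536/2834 = 18.9%, the new line 13/146 = 8.9% → Line 1
Line 1 has the higher rate in both groups.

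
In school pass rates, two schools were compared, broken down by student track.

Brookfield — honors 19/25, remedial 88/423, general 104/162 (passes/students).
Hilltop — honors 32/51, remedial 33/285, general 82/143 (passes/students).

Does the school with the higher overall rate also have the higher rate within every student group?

Honors: Brookfield 19/25 = 76.0%, Hilltop 32/51 = 62.7% → Brookfield
Remedial: Brookfield 88/423 = 20.8%, Hilltop 33/285 = 11.6% → Brookfield
General: Brookfield 104/162 = 64.2%, Hilltop 82/143 = 57.3% → Brookfield
Overall: Brookfield 211/610 = 34.6%, Hilltop 147/479 = 30.7% → Brookfield
Brookfield wins overall and in every student group — no reversal.

Yes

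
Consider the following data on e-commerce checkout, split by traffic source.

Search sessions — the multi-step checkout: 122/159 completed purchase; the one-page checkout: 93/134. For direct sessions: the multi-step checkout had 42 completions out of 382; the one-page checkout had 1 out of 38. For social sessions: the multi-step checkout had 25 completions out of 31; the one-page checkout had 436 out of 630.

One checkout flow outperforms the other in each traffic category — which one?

the multi-step checkout

Search: the multi-step checkout 122/159 = 76.7%, the one-page checkout 93/134 = 69.4% → the multi-step checkout
Direct: the multi-step checkout 42/382 = 11.0%, the one-page checkout 1/38 = 2.6% → the multi-step checkout
Social: the multi-step checkout 25/31 = 80.6%, the one-page checkout 436/630 = 69.2% → the multi-step checkout
The multi-step checkout has the higher rate in all 3 groups.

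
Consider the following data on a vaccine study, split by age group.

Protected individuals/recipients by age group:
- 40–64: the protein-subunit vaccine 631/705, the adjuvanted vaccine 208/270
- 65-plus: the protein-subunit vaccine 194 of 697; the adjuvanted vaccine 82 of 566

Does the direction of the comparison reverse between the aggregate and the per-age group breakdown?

No

40–64: the protein-subunit vaccine 631/705 = 89.5%, the adjuvanted vaccine 208/270 = 77.0% → the protein-subunit vaccine
65-plus: the protein-subunit vaccine 194/697 = 27.8%, the adjuvanted vaccine 82/566 = 14.5% → the protein-subunit vaccine
Overall: the protein-subunit vaccine 825/1402 = 58.8%, the adjuvanted vaccine 290/836 = 34.7% → the protein-subunit vaccine
The protein-subunit vaccine wins overall and in every age group — no reversal.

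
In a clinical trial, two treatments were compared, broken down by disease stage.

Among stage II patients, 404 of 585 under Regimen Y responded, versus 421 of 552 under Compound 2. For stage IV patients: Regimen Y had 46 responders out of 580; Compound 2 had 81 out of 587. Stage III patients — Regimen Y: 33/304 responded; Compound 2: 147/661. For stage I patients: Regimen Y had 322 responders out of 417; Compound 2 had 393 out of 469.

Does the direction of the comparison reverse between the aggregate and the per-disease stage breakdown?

Stage II: Regimen Y 404/585 = 69.1%, Compound 2 421/552 = 76.3% → Compound 2
Stage IV: Regimen Y 46/580 = 7.9%, Compound 2 81/587 = 13.8% → Compound 2
Stage III: Regimen Y 33/304 = 10.9%, Compound 2 147/661 = 22.2% → Compound 2
Stage I: Regimen Y 322/417 = 77.2%, Compound 2 393/469 = 83.8% → Compound 2
Overall: Regimen Y 805/1886 = 42.7%, Compound 2 1042/2269 = 45.9% → Compound 2
Compound 2 wins overall and in every disease group — no reversal.

No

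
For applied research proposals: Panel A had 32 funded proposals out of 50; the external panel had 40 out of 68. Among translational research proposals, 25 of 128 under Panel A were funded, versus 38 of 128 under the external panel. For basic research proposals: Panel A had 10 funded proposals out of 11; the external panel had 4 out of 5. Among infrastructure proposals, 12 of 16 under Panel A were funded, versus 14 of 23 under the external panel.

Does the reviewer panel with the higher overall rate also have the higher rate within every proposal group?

Applied research: Panel A 32/50 = 64.0%, the external panel 40/68 = 58.8% → Panel A
Translational research: Panel A 25/128 = 19.5%, the external panel 38/128 = 29.7% → the external panel
Basic research: Panel A 10/11 = 90.9%, the external panel 4/5 = 80.0% → Panel A
Infrastructure: Panel A 12/16 = 75.0%, the external panel 14/23 = 60.9% → Panel A
Overall: Panel A 79/205 = 38.5%, the external panel 96/224 = 42.9% → the external panel
Neither sweeps: Panel A wins 3 of 4 groups, the external panel wins 1. The external panel wins overall but not every group — no Simpson reversal.

No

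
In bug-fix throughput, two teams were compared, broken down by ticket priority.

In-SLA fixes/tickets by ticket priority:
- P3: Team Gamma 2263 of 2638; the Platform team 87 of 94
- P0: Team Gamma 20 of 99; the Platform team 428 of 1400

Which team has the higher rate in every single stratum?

the Platform team

P3: Team Gamma 2263/2638 = 85.8%, the Platform team 87/94 = 92.6% → the Platform team
P0: Team Gamma 20/99 = 20.2%, the Platform team 428/1400 = 30.6% → the Platform team
The Platform team has the higher rate in both groups.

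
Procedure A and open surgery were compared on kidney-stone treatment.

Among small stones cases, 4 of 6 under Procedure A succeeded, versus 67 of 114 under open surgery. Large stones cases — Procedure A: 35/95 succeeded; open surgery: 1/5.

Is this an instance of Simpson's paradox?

Yes

Small stones: Procedure A 4/6 = 66.7%, open surgery 67/114 = 58.8% → Procedure A
Large stones: Procedure A 35/95 = 36.8%, open surgery 1/5 = 20.0% → Procedure A
Overall: Procedure A 39/101 = 38.6%, open surgery 68/119 = 57.1% → open surgery
Procedure A wins each stone group but open surgery wins overall — the comparison reverses. Procedure A's cases skew toward large stones, which has a lower base rate.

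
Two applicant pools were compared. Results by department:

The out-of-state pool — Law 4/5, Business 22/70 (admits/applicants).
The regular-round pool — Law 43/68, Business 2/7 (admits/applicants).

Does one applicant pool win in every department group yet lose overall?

Law: the out-of-state pool 4/5 = 80.0%, the regular-round pool 43/68 = 63.2% → the out-of-state pool
Business: the out-of-state pool 22/70 = 31.4%, the regular-round pool 2/7 = 28.6% → the out-of-state pool
Overall: the out-of-state pool 26/75 = 34.7%, the regular-round pool 45/75 = 60.0% → the regular-round pool
The out-of-state pool wins each department group but the regular-round pool wins overall — the comparison reverses. The out-of-state pool's applicants skew toward Business, which has a lower base rate.

Yes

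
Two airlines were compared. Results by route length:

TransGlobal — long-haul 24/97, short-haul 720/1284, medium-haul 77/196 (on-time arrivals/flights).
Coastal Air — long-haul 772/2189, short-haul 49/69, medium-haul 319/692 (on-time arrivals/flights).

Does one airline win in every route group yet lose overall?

Long-haul: TransGlobal 24/97 = 24.7%, Coastal Air 772/2189 = 35.3% → Coastal Air
Short-haul: TransGlobal 720/1284 = 56.1%, Coastal Air 49/69 = 71.0% → Coastal Air
Medium-haul: TransGlobal 77/196 = 39.3%, Coastal Air 319/692 = 46.1% → Coastal Air
Overall: TransGlobal 821/1577 = 52.1%, Coastal Air 1140/2950 = 38.6% → TransGlobal
Coastal Air wins each route group but TransGlobal wins overall — the comparison reverses. Coastal Air's flights skew toward long-haul, which has a lower base rate.

Yes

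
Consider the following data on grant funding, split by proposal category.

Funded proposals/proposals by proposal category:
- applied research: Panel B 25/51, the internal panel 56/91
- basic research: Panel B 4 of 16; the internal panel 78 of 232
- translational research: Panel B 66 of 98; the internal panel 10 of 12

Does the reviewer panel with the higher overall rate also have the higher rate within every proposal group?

Applied research: Panel B 25/51 = 49.0%, the internal panel 56/91 = 61.5% → the internal panel
Basic research: Panel B 4/16 = 25.0%, the internal panel 78/232 = 33.6% → the internal panel
Translational research: Panel B 66/98 = 67.3%, the internal panel 10/12 = 83.3% → the internal panel
Overall: Panel B 95/165 = 57.6%, the internal panel 144/335 = 43.0% → Panel B
The internal panel wins each proposal group but Panel B wins overall — the comparison reverses. The internal panel's proposals skew toward basic research, which has a lower base rate.

No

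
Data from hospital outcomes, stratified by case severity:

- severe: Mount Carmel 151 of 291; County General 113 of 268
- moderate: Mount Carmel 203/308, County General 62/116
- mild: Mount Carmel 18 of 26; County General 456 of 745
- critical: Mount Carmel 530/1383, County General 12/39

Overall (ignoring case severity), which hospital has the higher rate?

County General

Severe: Mount Carmel 151/291 = 51.9%, County General 113/268 = 42.2% → Mount Carmel
Moderate: Mount Carmel 203/308 = 65.9%, County General 62/116 = 53.4% → Mount Carmel
Mild: Mount Carmel 18/26 = 69.2%, County General 456/745 = 61.2% → Mount Carmel
Critical: Mount Carmel 530/1383 = 38.3%, County General 12/39 = 30.8% → Mount Carmel
Overall: Mount Carmel 902/2008 = 44.9%, County General 643/1168 = 55.1% → County General
(Mount Carmel wins every case group but County General wins overall — Mount Carmel's patients skew toward the low-rate critical group.)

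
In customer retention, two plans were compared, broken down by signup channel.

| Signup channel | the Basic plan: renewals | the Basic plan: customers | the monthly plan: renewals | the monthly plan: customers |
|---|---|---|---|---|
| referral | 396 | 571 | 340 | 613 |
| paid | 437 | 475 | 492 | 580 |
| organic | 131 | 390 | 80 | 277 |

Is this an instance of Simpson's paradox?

No

Referral: the Basic plan 396/571 = 69.4%, the monthly plan 340/613 = 55.5% → the Basic plan
Paid: the Basic plan 437/475 = 92.0%, the monthly plan 492/580 = 84.8% → the Basic plan
Organic: the Basic plan 131/390 = 33.6%, the monthly plan 80/277 = 28.9% → the Basic plan
Overall: the Basic plan 964/1436 = 67.1%, the monthly plan 912/1470 = 62.0% → the Basic plan
The Basic plan wins overall and in every signup group — no reversal.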